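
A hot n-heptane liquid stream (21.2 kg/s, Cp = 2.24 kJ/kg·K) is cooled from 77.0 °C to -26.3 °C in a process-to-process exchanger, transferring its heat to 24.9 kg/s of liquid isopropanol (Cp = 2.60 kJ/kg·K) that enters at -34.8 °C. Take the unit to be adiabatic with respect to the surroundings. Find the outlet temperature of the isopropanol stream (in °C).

Heat released by hot stream: Q = 21.2 × 2.24 × (77.0 − -26.3) = 4905.5 kJ/s
Energy balance on cold side (adiabatic exchanger): Q = ṁ_c·Cp_c·(T_c,out − T_c,in)
T_c,out = -34.8 + 4905.5/(24.9 × 2.60) = 40.972 °C

T_c,out = 41.0 °C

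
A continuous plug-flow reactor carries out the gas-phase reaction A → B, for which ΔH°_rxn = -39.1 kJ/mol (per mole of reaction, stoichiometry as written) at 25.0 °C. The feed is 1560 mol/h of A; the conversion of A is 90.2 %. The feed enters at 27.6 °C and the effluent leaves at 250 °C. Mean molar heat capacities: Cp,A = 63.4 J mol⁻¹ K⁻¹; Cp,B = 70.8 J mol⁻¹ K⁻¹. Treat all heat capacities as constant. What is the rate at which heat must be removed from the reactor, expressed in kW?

Extent of reaction ξ = 0.902 × 1560 = 1407.1 mol/h
Reaction term: ξ·ΔH°_rxn = 1407.1 × -39.1 = -55018 kJ/h
Sensible, feed 27.6→25 °C: -257.15 kJ/h
Outlet flows (mol/h): A 152.88, B 1407.1
Sensible, products 25→250 °C: 24596 kJ/h
Q = ΔH = -30679 kJ/h = -8.522 kW
Heat removed = 8.522 kW

Q_out = 8.52 kW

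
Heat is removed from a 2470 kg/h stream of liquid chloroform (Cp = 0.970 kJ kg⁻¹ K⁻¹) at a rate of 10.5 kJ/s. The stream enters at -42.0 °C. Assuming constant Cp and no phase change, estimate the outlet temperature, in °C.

T_out = -57.8 °C

Q = 10.5 kJ/s = 37800 kJ/h
ΔT = Q/(ṁ·Cp) = 37800/(2470×0.970) = 15.777 K
T_out = -42.0 − 15.777 = -57.777 °C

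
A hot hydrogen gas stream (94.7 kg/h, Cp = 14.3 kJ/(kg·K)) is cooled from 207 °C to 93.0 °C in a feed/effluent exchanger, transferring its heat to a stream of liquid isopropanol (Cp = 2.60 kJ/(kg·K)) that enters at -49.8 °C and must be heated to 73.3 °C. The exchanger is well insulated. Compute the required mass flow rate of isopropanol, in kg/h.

Heat released by hot stream: Q = 94.7 × 14.3 × (207 − 93.0) = 154380 kJ/h
Energy balance on cold side (adiabatic exchanger): Q = ṁ_c·Cp_c·(T_c,out − T_c,in)
ṁ_c = 154380 / [2.60 × (73.3 − -49.8)] = 482.35 kg/h

ṁ_c = 482 kg/h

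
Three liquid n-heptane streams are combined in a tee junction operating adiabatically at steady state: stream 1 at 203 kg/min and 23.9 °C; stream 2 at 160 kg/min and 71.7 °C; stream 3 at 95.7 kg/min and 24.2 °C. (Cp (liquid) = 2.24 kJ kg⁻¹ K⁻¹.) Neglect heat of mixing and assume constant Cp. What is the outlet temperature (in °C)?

T_out = 40.6 °C

Energy balance with Q = 0: Σ ṁᵢCp,ᵢ(T_out − Tᵢ) = 0
Σ ṁᵢCp,ᵢTᵢ = 203×2.24×23.9 + 160×2.24×71.7 + 95.7×2.24×24.2 = 41753
Σ ṁᵢCp,ᵢ = 203×2.24 + 160×2.24 + 95.7×2.24 = 1027.5
T_out = 41753 / 1027.5 = 40.636 °C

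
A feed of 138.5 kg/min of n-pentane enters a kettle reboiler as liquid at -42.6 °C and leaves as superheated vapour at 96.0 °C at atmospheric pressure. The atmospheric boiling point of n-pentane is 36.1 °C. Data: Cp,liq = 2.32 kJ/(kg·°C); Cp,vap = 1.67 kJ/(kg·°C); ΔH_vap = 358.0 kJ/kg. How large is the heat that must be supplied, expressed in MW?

Q = 1.48 MW

liquid -42.6→36.1 °C: 182.58 kJ/kg
vaporisation at 36.1 °C: 358 kJ/kg
vapour 36.1→96.0 °C: 100.03 kJ/kg
Δh = 182.58 + 358 + 100.03 = 640.62 kJ/kg
Q = ṁ·Δh = 138.5 kg/min × 640.62 kJ/kg = 88725 kJ/min
|Q| = 1478.8 kW = 1.4788 MW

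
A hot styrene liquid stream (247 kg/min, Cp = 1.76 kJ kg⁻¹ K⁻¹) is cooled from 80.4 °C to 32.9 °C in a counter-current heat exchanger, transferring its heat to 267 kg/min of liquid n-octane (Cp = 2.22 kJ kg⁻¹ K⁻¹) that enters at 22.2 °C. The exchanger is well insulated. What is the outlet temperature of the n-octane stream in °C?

T_c,out = 57.0 °C

Heat released by hot stream: Q = 247 × 1.76 × (80.4 − 32.9) = 20649 kJ/min
Energy balance on cold side (adiabatic exchanger): Q = ṁ_c·Cp_c·(T_c,out − T_c,in)
T_c,out = 22.2 + 20649/(267 × 2.22) = 57.037 °C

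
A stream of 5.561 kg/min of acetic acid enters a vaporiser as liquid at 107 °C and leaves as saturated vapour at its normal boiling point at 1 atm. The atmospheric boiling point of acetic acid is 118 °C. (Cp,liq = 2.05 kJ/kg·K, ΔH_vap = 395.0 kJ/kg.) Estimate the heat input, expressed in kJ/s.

liquid 107→118 °C: 22.55 kJ/kg
vaporisation at 118 °C: 395 kJ/kg
Δh = 22.55 + 395 = 417.55 kJ/kg
Q = ṁ·Δh = 5.561 kg/min × 417.55 kJ/kg = 2322 kJ/min
|Q| = 38.7 kW

Q = 38.7 kJ/s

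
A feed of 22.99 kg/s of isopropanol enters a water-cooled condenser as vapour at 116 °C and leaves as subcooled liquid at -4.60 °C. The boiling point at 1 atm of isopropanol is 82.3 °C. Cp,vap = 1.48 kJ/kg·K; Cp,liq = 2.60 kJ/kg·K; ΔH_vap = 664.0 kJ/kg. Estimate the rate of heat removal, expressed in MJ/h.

Q_c = 77800 MJ/h

vapour 116→82.3 °C: -49.876 kJ/kg
condensation at 82.3 °C: -664 kJ/kg
liquid 82.3→-4.60 °C: -225.94 kJ/kg
Δh = -49.876 + -664 + -225.94 = -939.82 kJ/kg
Q = ṁ·Δh = 22.99 kg/s × -939.82 kJ/kg = -21606 kJ/s
|Q| = 21606 kW = 77783 MJ/h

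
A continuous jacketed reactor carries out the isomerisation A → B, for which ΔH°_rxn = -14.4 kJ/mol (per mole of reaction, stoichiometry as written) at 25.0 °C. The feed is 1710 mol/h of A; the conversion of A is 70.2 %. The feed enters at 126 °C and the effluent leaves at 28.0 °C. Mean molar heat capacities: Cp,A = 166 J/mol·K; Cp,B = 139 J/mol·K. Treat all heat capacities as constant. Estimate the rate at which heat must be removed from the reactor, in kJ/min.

Q_out = 753 kJ/min

Extent of reaction ξ = 0.702 × 1710 = 1200.4 mol/h
Reaction term: ξ·ΔH°_rxn = 1200.4 × -14.4 = -17286 kJ/h
Sensible, feed 126→25 °C: -28670 kJ/h
Outlet flows (mol/h): A 509.58, B 1200.4
Sensible, products 25→28.0 °C: 754.35 kJ/h
Q = ΔH = -45202 kJ/h = -12.556 kW
Heat removed = 753.36 kJ/min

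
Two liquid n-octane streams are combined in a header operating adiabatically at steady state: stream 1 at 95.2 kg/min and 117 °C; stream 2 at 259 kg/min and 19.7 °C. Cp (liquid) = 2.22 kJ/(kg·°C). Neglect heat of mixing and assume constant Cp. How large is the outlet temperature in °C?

No heat crosses the boundary, so H_out = H_in.
Σ ṁᵢCp,ᵢTᵢ = 95.2×2.22×117 + 259×2.22×19.7 = 36054
Σ ṁᵢCp,ᵢ = 95.2×2.22 + 259×2.22 = 786.32
T_out = 36054 / 786.32 = 45.852 °C

T_out = 45.9 °C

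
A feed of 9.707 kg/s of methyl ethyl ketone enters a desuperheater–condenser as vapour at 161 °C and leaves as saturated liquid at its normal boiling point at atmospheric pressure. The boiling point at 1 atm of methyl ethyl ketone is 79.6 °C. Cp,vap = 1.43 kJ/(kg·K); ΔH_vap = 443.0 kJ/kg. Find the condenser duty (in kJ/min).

vapour 161→79.6 °C: -116.4 kJ/kg
condensation at 79.6 °C: -443 kJ/kg
Δh = -116.4 + -443 = -559.4 kJ/kg
Q = ṁ·Δh = 9.707 kg/s × -559.4 kJ/kg = -5430.1 kJ/s
|Q| = 5430.1 kW = 325810 kJ/min

Q_c = 326000 kJ/min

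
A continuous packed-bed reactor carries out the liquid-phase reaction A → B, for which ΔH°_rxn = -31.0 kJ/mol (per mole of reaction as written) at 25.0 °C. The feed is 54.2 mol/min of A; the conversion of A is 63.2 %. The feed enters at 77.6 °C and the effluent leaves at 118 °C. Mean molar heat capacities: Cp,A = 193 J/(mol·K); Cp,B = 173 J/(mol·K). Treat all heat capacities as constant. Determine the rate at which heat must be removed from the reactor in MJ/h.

Extent of reaction ξ = 0.632 × 54.2 = 34.254 mol/min
Reaction term: ξ·ΔH°_rxn = 34.254 × -31.0 = -1061.9 kJ/min
Sensible, feed 77.6→25 °C: -550.23 kJ/min
Outlet flows (mol/min): A 19.946, B 34.254
Sensible, products 25→118 °C: 909.12 kJ/min
Q = ΔH = -702.99 kJ/min = -11.717 kW
Heat removed = 42.179 MJ/h

Q_out = 42.2 MJ/h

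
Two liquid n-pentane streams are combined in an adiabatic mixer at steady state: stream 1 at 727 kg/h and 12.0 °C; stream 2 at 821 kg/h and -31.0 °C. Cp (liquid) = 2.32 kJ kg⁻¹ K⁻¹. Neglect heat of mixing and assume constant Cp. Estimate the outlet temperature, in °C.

No heat crosses the boundary, so H_out = H_in.
T_out = Σ ṁᵢCp,ᵢTᵢ / Σ ṁᵢCp,ᵢ
      = -38807 / 3591.4 = -10.806 °C

T_out = -10.8 °C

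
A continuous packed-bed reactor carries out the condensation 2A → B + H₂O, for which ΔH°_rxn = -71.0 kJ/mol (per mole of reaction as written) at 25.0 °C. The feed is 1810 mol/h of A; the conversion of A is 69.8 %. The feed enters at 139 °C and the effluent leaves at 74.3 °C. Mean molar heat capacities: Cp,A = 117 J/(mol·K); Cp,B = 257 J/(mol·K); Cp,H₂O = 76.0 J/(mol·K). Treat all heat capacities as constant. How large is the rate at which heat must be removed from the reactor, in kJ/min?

Q_out = 924 kJ/min

Extent of reaction ξ = 0.698 × 1810 / 2 = 631.69 mol/h
Reaction term: ξ·ΔH°_rxn = 631.69 × -71.0 = -44850 kJ/h
Sensible, feed 139→25 °C: -24142 kJ/h
Outlet flows (mol/h): A 546.62, B 631.69, H₂O 631.69
Sensible, products 25→74.3 °C: 13523 kJ/h
Q = ΔH = -55468 kJ/h = -15.408 kW
Heat removed = 924.47 kJ/min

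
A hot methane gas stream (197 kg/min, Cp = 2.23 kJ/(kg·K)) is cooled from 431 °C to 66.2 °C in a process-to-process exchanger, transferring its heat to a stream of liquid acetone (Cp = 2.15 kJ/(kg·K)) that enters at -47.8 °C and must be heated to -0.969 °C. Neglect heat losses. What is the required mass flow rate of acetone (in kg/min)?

Heat released by hot stream: Q = 197 × 2.23 × (431 − 66.2) = 160260 kJ/min
Energy balance on cold side (adiabatic exchanger): Q = ṁ_c·Cp_c·(T_c,out − T_c,in)
ṁ_c = 160260 / [2.15 × (-0.969 − -47.8)] = 1591.7 kg/min

ṁ_c = 1590 kg/min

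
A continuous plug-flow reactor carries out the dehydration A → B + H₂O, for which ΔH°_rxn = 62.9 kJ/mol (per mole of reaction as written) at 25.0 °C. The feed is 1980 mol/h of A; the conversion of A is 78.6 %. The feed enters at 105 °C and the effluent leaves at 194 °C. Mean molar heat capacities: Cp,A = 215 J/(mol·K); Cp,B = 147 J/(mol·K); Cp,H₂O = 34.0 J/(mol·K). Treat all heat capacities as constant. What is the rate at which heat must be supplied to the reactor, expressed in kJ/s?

Extent of reaction ξ = 0.786 × 1980 = 1556.3 mol/h
Reaction term: ξ·ΔH°_rxn = 1556.3 × 62.9 = 97890 kJ/h
Sensible, feed 105→25 °C: -34056 kJ/h
Outlet flows (mol/h): A 423.72, B 1556.3, H₂O 1556.3
Sensible, products 25→194 °C: 63001 kJ/h
Q = ΔH = 126830 kJ/h = 35.232 kW
Heat supplied = 35.232 kJ/s

Q_in = 35.2 kJ/s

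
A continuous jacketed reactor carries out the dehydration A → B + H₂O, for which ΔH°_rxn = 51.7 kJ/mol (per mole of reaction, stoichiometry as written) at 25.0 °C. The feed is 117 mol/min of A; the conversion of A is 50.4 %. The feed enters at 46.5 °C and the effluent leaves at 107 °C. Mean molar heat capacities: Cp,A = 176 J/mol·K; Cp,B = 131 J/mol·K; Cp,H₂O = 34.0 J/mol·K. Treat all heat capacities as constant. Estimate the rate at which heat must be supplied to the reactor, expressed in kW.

Extent of reaction ξ = 0.504 × 117 = 58.968 mol/min
Reaction term: ξ·ΔH°_rxn = 58.968 × 51.7 = 3048.6 kJ/min
Sensible, feed 46.5→25 °C: -442.73 kJ/min
Outlet flows (mol/min): A 58.032, B 58.968, H₂O 58.968
Sensible, products 25→107 °C: 1635.4 kJ/min
Q = ΔH = 4241.3 kJ/min = 70.688 kW
Heat supplied = 70.688 kW

Q_in = 70.7 kW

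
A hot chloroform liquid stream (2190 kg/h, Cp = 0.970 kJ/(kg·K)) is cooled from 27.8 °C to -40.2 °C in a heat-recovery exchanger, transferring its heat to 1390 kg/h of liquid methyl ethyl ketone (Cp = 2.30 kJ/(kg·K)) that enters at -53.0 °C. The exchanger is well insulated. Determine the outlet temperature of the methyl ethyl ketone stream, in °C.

Heat released by hot stream: Q = 2190 × 0.970 × (27.8 − -40.2) = 144450 kJ/h
Energy balance on cold side (adiabatic exchanger): Q = ṁ_c·Cp_c·(T_c,out − T_c,in)
T_c,out = -53.0 + 144450/(1390 × 2.30) = -7.8163 °C

T_c,out = -7.82 °C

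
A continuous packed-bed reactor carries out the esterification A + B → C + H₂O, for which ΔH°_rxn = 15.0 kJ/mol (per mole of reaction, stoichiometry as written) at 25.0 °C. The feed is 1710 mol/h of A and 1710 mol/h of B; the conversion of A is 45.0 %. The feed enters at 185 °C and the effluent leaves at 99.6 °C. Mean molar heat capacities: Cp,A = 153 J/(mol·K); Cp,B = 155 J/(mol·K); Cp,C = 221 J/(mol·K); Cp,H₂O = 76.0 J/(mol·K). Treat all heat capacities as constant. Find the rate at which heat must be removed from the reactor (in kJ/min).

Q_out = 568 kJ/min

Extent of reaction ξ = 0.450 × 1710 = 769.5 mol/h
Reaction term: ξ·ΔH°_rxn = 769.5 × 15.0 = 11542 kJ/h
Sensible, feed 185→25 °C: -84269 kJ/h
Outlet flows (mol/h): A 940.5, B 940.5, C 769.5, H₂O 769.5
Sensible, products 25→99.6 °C: 38659 kJ/h
Q = ΔH = -34067 kJ/h = -9.4632 kW
Heat removed = 567.79 kJ/min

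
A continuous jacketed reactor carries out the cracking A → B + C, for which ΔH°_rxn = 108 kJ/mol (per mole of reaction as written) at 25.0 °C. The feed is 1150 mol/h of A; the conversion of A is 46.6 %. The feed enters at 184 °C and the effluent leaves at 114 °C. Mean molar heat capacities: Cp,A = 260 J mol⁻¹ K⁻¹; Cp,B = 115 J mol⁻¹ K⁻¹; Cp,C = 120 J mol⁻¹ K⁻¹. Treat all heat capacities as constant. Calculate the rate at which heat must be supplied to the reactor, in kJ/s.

Q_in = 9.93 kJ/s

Extent of reaction ξ = 0.466 × 1150 = 535.9 mol/h
Reaction term: ξ·ΔH°_rxn = 535.9 × 108 = 57877 kJ/h
Sensible, feed 184→25 °C: -47541 kJ/h
Outlet flows (mol/h): A 614.1, B 535.9, C 535.9
Sensible, products 25→114 °C: 25419 kJ/h
Q = ΔH = 35755 kJ/h = 9.9319 kW
Heat supplied = 9.9319 kJ/s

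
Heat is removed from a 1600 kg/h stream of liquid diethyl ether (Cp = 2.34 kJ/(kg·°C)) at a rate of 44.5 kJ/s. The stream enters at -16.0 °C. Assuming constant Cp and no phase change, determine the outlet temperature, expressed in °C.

Q = 44.5 kJ/s = 160200 kJ/h
ΔT = Q/(ṁ·Cp) = 160200/(1600×2.34) = 42.788 K
T_out = -16.0 − 42.788 = -58.788 °C

T_out = -58.8 °C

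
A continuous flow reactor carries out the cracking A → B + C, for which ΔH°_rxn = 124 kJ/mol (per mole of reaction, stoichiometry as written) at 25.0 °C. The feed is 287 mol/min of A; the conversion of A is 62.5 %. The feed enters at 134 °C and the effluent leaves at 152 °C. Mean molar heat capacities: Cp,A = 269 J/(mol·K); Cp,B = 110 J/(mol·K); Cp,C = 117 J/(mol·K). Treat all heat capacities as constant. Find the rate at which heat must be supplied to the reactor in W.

Extent of reaction ξ = 0.625 × 287 = 179.38 mol/min
Reaction term: ξ·ΔH°_rxn = 179.38 × 124 = 22242 kJ/min
Sensible, feed 134→25 °C: -8415.1 kJ/min
Outlet flows (mol/min): A 107.62, B 179.38, C 179.38
Sensible, products 25→152 °C: 8848 kJ/min
Q = ΔH = 22675 kJ/min = 377.92 kW
Heat supplied = 377920 W

Q_in = 378000 W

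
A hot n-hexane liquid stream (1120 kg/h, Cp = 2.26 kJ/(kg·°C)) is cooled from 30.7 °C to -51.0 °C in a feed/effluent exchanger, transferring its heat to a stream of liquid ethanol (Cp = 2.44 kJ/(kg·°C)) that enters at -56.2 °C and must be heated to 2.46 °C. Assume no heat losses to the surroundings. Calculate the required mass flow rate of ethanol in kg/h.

Heat released by hot stream: Q = 1120 × 2.26 × (30.7 − -51.0) = 206800 kJ/h
Energy balance on cold side (adiabatic exchanger): Q = ṁ_c·Cp_c·(T_c,out − T_c,in)
ṁ_c = 206800 / [2.44 × (2.46 − -56.2)] = 1444.8 kg/h

ṁ_c = 1440 kg/h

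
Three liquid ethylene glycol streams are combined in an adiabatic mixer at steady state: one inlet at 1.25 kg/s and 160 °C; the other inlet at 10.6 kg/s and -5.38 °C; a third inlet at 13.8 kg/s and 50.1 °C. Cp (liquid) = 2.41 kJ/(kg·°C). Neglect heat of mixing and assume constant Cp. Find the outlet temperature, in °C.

Energy balance with Q = 0: Σ ṁᵢCp,ᵢ(T_out − Tᵢ) = 0
T_out = Σ ṁᵢCp,ᵢTᵢ / Σ ṁᵢCp,ᵢ
      = 2010.8 / 61.817 = 32.528 °C

T_out = 32.5 °C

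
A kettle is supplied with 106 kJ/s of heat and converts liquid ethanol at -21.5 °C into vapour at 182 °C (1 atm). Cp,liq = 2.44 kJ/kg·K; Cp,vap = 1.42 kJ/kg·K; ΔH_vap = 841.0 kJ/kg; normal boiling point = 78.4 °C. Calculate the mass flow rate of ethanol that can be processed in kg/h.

ṁ = 310 kg/h

Δh = 2.44×(78.4−-21.5) + 841.0 + 1.42×(182−78.4) = 1231.9 kJ/kg
Q = 106 kJ/s = 106 kJ/s = 381600 kJ/h
ṁ = Q/Δh = 381600 / 1231.9 = 309.77 kg/h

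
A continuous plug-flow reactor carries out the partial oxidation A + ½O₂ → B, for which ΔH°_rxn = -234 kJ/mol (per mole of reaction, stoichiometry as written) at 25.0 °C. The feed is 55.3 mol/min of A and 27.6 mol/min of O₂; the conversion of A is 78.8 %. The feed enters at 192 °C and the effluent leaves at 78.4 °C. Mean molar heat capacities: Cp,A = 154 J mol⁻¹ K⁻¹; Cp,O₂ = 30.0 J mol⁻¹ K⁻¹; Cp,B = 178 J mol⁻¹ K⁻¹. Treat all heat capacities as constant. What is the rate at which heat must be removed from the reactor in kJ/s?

Q_out = 187 kJ/s

Extent of reaction ξ = 0.788 × 55.3 = 43.576 mol/min
Reaction term: ξ·ΔH°_rxn = 43.576 × -234 = -10197 kJ/min
Sensible, feed 192→25 °C: -1560.5 kJ/min
Outlet flows (mol/min): A 11.724, O₂ 5.8118, B 43.576
Sensible, products 25→78.4 °C: 519.92 kJ/min
Q = ΔH = -11237 kJ/min = -187.29 kW
Heat removed = 187.29 kJ/s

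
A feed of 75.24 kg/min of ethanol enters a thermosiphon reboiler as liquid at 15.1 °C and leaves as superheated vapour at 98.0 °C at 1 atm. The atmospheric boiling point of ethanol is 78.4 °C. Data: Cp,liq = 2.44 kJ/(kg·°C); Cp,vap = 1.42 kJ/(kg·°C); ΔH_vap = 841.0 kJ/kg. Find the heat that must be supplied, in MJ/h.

liquid 15.1→78.4 °C: 154.45 kJ/kg
vaporisation at 78.4 °C: 841 kJ/kg
vapour 78.4→98.0 °C: 27.832 kJ/kg
Δh = 154.45 + 841 + 27.832 = 1023.3 kJ/kg
Q = ṁ·Δh = 75.24 kg/min × 1023.3 kJ/kg = 76992 kJ/min
|Q| = 1283.2 kW = 4619.5 MJ/h

Q = 4620 MJ/h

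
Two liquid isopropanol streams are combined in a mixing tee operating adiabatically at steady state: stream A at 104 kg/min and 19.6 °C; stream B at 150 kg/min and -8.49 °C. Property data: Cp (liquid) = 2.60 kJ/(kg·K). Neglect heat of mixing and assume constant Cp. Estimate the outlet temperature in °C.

T_out = 3.01 °C

Adiabatic, steady state ⇒ Σ ṁᵢCp,ᵢ(T_out − Tᵢ) = 0
Σ ṁᵢCp,ᵢTᵢ = 104×2.60×19.6 + 150×2.60×-8.49 = 1988.7
Σ ṁᵢCp,ᵢ = 104×2.60 + 150×2.60 = 660.4
T_out = 1988.7 / 660.4 = 3.0114 °C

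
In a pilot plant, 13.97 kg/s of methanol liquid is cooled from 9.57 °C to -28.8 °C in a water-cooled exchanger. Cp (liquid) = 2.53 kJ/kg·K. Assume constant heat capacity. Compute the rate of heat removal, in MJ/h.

Q = ṁ·Cp·ΔT = 13.97 × 2.53 × (-28.8 − 9.57) = -1356.2 kJ/s
Cooling duty = 4882.2 MJ/h

Q_c = 4880 MJ/h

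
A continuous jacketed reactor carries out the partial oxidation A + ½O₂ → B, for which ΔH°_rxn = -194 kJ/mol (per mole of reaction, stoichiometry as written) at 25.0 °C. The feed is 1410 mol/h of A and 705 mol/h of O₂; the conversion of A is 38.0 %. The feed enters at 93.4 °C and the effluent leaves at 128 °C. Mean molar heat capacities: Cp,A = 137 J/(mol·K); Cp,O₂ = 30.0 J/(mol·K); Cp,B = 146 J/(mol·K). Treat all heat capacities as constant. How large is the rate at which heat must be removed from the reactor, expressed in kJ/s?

Q_out = 26.9 kJ/s

Extent of reaction ξ = 0.380 × 1410 = 535.8 mol/h
Reaction term: ξ·ΔH°_rxn = 535.8 × -194 = -103950 kJ/h
Sensible, feed 93.4→25 °C: -14659 kJ/h
Outlet flows (mol/h): A 874.2, O₂ 437.1, B 535.8
Sensible, products 25→128 °C: 21744 kJ/h
Q = ΔH = -96861 kJ/h = -26.906 kW
Heat removed = 26.906 kJ/s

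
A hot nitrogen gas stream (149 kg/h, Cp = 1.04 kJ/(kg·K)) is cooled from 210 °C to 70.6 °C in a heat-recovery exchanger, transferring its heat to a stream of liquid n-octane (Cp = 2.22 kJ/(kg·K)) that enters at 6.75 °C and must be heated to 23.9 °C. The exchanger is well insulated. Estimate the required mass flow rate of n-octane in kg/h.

ṁ_c = 567 kg/h

Heat released by hot stream: Q = 149 × 1.04 × (210 − 70.6) = 21601 kJ/h
Energy balance on cold side (adiabatic exchanger): Q = ṁ_c·Cp_c·(T_c,out − T_c,in)
ṁ_c = 21601 / [2.22 × (23.9 − 6.75)] = 567.37 kg/h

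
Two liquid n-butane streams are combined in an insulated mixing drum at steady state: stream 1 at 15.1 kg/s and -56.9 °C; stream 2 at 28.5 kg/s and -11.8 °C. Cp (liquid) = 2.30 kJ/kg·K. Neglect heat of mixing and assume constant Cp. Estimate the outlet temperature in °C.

Energy balance with Q = 0: Σ ṁᵢCp,ᵢ(T_out − Tᵢ) = 0
T_out = Σ ṁᵢCp,ᵢTᵢ / Σ ṁᵢCp,ᵢ
      = -2749.6 / 100.28 = -27.419 °C

T_out = -27.4 °C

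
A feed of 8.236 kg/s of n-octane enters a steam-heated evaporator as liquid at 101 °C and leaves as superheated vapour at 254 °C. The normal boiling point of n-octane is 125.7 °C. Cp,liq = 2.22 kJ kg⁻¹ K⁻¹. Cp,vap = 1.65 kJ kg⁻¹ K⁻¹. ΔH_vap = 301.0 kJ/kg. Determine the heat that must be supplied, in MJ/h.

Q = 16800 MJ/h

liquid 101→125.7 °C: 54.834 kJ/kg
vaporisation at 125.7 °C: 301 kJ/kg
vapour 125.7→254 °C: 211.69 kJ/kg
Δh = 54.834 + 301 + 211.69 = 567.53 kJ/kg
Q = ṁ·Δh = 8.236 kg/s × 567.53 kJ/kg = 4674.2 kJ/s
|Q| = 4674.2 kW = 16827 MJ/h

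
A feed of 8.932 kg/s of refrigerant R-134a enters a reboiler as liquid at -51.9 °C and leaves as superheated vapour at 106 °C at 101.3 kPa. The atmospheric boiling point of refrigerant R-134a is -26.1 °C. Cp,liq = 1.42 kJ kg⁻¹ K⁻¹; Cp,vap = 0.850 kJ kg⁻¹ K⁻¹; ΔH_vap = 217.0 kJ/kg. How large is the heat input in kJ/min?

liquid -51.9→-26.1 °C: 36.636 kJ/kg
vaporisation at -26.1 °C: 217 kJ/kg
vapour -26.1→106 °C: 112.28 kJ/kg
Δh = 36.636 + 217 + 112.28 = 365.92 kJ/kg
Q = ṁ·Δh = 8.932 kg/s × 365.92 kJ/kg = 3268.4 kJ/s
|Q| = 3268.4 kW = 196100 kJ/min

Q = 196000 kJ/min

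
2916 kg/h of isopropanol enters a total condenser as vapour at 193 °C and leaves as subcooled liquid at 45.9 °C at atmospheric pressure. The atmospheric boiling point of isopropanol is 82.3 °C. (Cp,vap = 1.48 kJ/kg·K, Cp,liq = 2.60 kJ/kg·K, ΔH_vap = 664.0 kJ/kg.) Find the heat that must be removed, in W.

vapour 193→82.3 °C: -163.84 kJ/kg
condensation at 82.3 °C: -664 kJ/kg
liquid 82.3→45.9 °C: -94.64 kJ/kg
Δh = -163.84 + -664 + -94.64 = -922.48 kJ/kg
Q = ṁ·Δh = 2916 kg/h × -922.48 kJ/kg = -2.6899e+06 kJ/h
|Q| = 747.21 kW = 747210 W

Q_c = 747000 W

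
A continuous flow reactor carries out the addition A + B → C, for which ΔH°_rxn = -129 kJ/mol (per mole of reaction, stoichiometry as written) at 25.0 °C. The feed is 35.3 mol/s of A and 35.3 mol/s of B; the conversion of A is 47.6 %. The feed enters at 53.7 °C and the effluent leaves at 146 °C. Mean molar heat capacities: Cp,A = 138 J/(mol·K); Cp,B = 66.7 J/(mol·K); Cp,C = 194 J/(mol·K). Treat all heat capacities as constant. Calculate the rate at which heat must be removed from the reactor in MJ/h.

Extent of reaction ξ = 0.476 × 35.3 = 16.803 mol/s
Reaction term: ξ·ΔH°_rxn = 16.803 × -129 = -2167.6 kJ/s
Sensible, feed 53.7→25 °C: -207.38 kJ/s
Outlet flows (mol/s): A 18.497, B 18.497, C 16.803
Sensible, products 25→146 °C: 852.58 kJ/s
Q = ΔH = -1522.4 kJ/s = -1522.4 kW
Heat removed = 5480.5 MJ/h

Q_out = 5480 MJ/h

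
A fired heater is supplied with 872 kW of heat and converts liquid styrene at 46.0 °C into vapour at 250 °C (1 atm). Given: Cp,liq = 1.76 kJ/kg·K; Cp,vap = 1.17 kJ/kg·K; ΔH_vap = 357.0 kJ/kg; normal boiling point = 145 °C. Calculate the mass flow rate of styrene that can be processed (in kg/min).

ṁ = 80.0 kg/min

Δh = 1.76×(145−46.0) + 357.0 + 1.17×(250−145) = 654.09 kJ/kg
Q = 872 kW = 872 kJ/s = 52320 kJ/min
ṁ = Q/Δh = 52320 / 654.09 = 79.989 kg/min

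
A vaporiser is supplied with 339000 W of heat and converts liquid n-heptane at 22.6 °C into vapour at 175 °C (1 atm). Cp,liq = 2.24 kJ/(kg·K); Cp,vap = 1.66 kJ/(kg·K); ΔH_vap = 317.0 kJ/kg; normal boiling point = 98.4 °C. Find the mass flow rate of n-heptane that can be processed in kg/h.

Δh = 2.24×(98.4−22.6) + 317.0 + 1.66×(175−98.4) = 613.95 kJ/kg
Q = 339000 W = 339 kJ/s = 1.2204e+06 kJ/h
ṁ = Q/Δh = 1.2204e+06 / 613.95 = 1987.8 kg/h

ṁ = 1990 kg/h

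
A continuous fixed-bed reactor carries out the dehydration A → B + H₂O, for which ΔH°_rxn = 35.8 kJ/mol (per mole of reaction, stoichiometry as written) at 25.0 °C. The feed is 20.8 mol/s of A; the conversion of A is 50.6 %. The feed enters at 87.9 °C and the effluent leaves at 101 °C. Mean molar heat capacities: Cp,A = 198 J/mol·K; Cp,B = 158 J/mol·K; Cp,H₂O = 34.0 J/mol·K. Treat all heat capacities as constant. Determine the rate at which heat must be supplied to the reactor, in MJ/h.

Extent of reaction ξ = 0.506 × 20.8 = 10.525 mol/s
Reaction term: ξ·ΔH°_rxn = 10.525 × 35.8 = 376.79 kJ/s
Sensible, feed 87.9→25 °C: -259.05 kJ/s
Outlet flows (mol/s): A 10.275, B 10.525, H₂O 10.525
Sensible, products 25→101 °C: 308.2 kJ/s
Q = ΔH = 425.94 kJ/s = 425.94 kW
Heat supplied = 1533.4 MJ/h

Q_in = 1530 MJ/h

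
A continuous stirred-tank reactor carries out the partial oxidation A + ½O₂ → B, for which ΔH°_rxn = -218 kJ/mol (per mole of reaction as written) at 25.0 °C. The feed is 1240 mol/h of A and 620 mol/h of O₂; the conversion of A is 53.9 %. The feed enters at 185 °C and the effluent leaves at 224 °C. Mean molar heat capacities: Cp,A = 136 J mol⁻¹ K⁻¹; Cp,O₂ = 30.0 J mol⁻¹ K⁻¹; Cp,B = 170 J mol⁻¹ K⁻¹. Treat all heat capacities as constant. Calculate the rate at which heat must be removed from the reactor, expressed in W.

Extent of reaction ξ = 0.539 × 1240 = 668.36 mol/h
Reaction term: ξ·ΔH°_rxn = 668.36 × -218 = -145700 kJ/h
Sensible, feed 185→25 °C: -29958 kJ/h
Outlet flows (mol/h): A 571.64, O₂ 285.82, B 668.36
Sensible, products 25→224 °C: 39788 kJ/h
Q = ΔH = -135870 kJ/h = -37.743 kW
Heat removed = 37743 W

Q_out = 37700 W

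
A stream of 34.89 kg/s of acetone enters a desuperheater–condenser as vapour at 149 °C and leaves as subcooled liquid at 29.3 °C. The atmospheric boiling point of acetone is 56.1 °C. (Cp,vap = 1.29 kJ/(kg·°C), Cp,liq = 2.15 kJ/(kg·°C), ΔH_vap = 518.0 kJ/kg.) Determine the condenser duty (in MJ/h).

vapour 149→56.1 °C: -119.84 kJ/kg
condensation at 56.1 °C: -518 kJ/kg
liquid 56.1→29.3 °C: -57.62 kJ/kg
Δh = -119.84 + -518 + -57.62 = -695.46 kJ/kg
Q = ṁ·Δh = 34.89 kg/s × -695.46 kJ/kg = -24265 kJ/s
|Q| = 24265 kW = 87353 MJ/h

Q_c = 87400 MJ/h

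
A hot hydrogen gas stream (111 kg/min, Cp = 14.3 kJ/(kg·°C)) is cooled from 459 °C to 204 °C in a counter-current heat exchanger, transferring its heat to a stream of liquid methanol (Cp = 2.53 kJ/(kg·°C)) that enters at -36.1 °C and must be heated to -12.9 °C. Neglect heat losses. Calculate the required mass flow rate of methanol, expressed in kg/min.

Heat released by hot stream: Q = 111 × 14.3 × (459 − 204) = 404760 kJ/min
Energy balance on cold side (adiabatic exchanger): Q = ṁ_c·Cp_c·(T_c,out − T_c,in)
ṁ_c = 404760 / [2.53 × (-12.9 − -36.1)] = 6895.9 kg/min

ṁ_c = 6900 kg/min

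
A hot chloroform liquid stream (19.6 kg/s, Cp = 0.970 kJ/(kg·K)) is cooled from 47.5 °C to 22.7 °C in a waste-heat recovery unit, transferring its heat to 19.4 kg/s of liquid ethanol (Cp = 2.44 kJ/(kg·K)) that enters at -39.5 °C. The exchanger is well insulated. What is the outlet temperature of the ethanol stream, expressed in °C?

Heat released by hot stream: Q = 19.6 × 0.970 × (47.5 − 22.7) = 471.5 kJ/s
Energy balance on cold side (adiabatic exchanger): Q = ṁ_c·Cp_c·(T_c,out − T_c,in)
T_c,out = -39.5 + 471.5/(19.4 × 2.44) = -29.539 °C

T_c,out = -29.5 °C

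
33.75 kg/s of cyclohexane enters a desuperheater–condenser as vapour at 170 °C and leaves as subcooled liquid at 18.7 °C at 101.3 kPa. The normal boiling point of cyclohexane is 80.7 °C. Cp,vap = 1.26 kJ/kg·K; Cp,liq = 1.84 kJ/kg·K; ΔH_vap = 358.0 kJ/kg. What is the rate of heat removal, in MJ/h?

Q_c = 71000 MJ/h

vapour 170→80.7 °C: -112.52 kJ/kg
condensation at 80.7 °C: -358 kJ/kg
liquid 80.7→18.7 °C: -114.08 kJ/kg
Δh = -112.52 + -358 + -114.08 = -584.6 kJ/kg
Q = ṁ·Δh = 33.75 kg/s × -584.6 kJ/kg = -19730 kJ/s
|Q| = 19730 kW = 71029 MJ/h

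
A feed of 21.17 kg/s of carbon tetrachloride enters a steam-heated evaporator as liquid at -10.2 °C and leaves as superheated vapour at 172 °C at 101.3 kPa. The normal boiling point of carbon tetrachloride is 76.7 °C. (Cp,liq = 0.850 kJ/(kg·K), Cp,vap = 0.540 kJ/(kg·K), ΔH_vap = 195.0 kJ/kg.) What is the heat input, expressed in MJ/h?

liquid -10.2→76.7 °C: 73.865 kJ/kg
vaporisation at 76.7 °C: 195 kJ/kg
vapour 76.7→172 °C: 51.462 kJ/kg
Δh = 73.865 + 195 + 51.462 = 320.33 kJ/kg
Q = ṁ·Δh = 21.17 kg/s × 320.33 kJ/kg = 6781.3 kJ/s
|Q| = 6781.3 kW = 24413 MJ/h

Q = 24400 MJ/h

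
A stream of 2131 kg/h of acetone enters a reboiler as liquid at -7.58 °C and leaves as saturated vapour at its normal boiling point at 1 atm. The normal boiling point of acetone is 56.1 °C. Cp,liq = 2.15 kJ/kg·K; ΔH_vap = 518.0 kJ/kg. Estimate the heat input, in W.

liquid -7.58→56.1 °C: 136.91 kJ/kg
vaporisation at 56.1 °C: 518 kJ/kg
Δh = 136.91 + 518 = 654.91 kJ/kg
Q = ṁ·Δh = 2131 kg/h × 654.91 kJ/kg = 1.3956e+06 kJ/h
|Q| = 387.67 kW = 387670 W

Q = 388000 W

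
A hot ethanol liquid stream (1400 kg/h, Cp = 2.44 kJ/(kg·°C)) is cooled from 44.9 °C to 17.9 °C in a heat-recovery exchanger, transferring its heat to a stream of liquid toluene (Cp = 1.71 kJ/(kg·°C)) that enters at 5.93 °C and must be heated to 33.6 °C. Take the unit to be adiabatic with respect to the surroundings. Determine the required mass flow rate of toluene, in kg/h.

ṁ_c = 1950 kg/h

Heat released by hot stream: Q = 1400 × 2.44 × (44.9 − 17.9) = 92232 kJ/h
Energy balance on cold side (adiabatic exchanger): Q = ṁ_c·Cp_c·(T_c,out − T_c,in)
ṁ_c = 92232 / [1.71 × (33.6 − 5.93)] = 1949.3 kg/h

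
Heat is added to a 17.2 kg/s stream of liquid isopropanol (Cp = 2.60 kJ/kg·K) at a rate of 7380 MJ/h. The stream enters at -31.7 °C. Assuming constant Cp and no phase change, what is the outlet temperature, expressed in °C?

T_out = 14.1 °C

Q = 7380 MJ/h = 2050 kJ/s
ΔT = Q/(ṁ·Cp) = 2050/(17.2×2.60) = 45.841 K
T_out = -31.7 + 45.841 = 14.141 °C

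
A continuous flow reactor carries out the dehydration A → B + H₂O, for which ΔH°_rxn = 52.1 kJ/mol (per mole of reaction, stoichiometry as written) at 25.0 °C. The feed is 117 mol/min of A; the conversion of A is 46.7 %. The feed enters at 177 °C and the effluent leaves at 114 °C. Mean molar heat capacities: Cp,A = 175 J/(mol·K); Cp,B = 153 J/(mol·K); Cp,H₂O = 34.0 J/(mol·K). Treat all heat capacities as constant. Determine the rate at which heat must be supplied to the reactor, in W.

Q_in = 26900 W

Extent of reaction ξ = 0.467 × 117 = 54.639 mol/min
Reaction term: ξ·ΔH°_rxn = 54.639 × 52.1 = 2846.7 kJ/min
Sensible, feed 177→25 °C: -3112.2 kJ/min
Outlet flows (mol/min): A 62.361, B 54.639, H₂O 54.639
Sensible, products 25→114 °C: 1880.6 kJ/min
Q = ΔH = 1615.1 kJ/min = 26.919 kW
Heat supplied = 26919 W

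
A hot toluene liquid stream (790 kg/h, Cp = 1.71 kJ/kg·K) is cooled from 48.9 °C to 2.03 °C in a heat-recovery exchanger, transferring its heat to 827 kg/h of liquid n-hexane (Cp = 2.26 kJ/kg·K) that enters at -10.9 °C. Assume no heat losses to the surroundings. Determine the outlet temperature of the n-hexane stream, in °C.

Heat released by hot stream: Q = 790 × 1.71 × (48.9 − 2.03) = 63317 kJ/h
Energy balance on cold side (adiabatic exchanger): Q = ṁ_c·Cp_c·(T_c,out − T_c,in)
T_c,out = -10.9 + 63317/(827 × 2.26) = 22.977 °C

T_c,out = 23.0 °C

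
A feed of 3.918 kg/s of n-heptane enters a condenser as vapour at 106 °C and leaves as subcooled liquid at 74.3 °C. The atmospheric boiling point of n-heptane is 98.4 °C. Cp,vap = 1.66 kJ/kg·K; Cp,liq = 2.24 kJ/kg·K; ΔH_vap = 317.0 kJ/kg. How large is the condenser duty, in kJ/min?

vapour 106→98.4 °C: -12.616 kJ/kg
condensation at 98.4 °C: -317 kJ/kg
liquid 98.4→74.3 °C: -53.984 kJ/kg
Δh = -12.616 + -317 + -53.984 = -383.6 kJ/kg
Q = ṁ·Δh = 3.918 kg/s × -383.6 kJ/kg = -1502.9 kJ/s
|Q| = 1502.9 kW = 90177 kJ/min

Q_c = 90200 kJ/min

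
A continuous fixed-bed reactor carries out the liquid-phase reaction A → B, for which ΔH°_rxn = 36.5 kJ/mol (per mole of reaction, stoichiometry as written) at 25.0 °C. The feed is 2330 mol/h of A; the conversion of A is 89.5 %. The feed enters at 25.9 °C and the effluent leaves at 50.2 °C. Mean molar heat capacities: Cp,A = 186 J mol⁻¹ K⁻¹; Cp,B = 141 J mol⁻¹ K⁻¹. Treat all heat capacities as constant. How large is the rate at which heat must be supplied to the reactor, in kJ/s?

Q_in = 23.4 kJ/s

Extent of reaction ξ = 0.895 × 2330 = 2085.3 mol/h
Reaction term: ξ·ΔH°_rxn = 2085.3 × 36.5 = 76115 kJ/h
Sensible, feed 25.9→25 °C: -390.04 kJ/h
Outlet flows (mol/h): A 244.65, B 2085.3
Sensible, products 25→50.2 °C: 8556.4 kJ/h
Q = ΔH = 84282 kJ/h = 23.412 kW
Heat supplied = 23.412 kJ/s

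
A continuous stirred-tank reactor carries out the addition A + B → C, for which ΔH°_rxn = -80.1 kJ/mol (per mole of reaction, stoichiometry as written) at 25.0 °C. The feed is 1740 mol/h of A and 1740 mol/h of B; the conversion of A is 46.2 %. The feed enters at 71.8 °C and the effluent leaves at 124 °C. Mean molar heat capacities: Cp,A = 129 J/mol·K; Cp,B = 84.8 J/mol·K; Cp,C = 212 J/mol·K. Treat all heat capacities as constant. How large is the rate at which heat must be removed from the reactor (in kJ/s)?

Q_out = 12.5 kJ/s

Extent of reaction ξ = 0.462 × 1740 = 803.88 mol/h
Reaction term: ξ·ΔH°_rxn = 803.88 × -80.1 = -64391 kJ/h
Sensible, feed 71.8→25 °C: -17410 kJ/h
Outlet flows (mol/h): A 936.12, B 936.12, C 803.88
Sensible, products 25→124 °C: 36686 kJ/h
Q = ΔH = -45115 kJ/h = -12.532 kW
Heat removed = 12.532 kJ/s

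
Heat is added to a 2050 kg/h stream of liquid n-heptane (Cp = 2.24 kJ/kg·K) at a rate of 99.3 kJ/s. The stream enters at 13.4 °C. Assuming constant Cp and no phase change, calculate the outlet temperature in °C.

T_out = 91.2 °C

Q = 99.3 kJ/s = 357480 kJ/h
ΔT = Q/(ṁ·Cp) = 357480/(2050×2.24) = 77.848 K
T_out = 13.4 + 77.848 = 91.248 °C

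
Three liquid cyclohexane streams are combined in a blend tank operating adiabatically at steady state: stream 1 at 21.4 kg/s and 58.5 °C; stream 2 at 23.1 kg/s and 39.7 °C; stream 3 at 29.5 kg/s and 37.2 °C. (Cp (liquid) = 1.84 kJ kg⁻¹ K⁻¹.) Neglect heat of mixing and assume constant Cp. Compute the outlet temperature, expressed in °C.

Adiabatic, steady state ⇒ Σ ṁᵢCp,ᵢ(T_out − Tᵢ) = 0
Σ ṁᵢCp,ᵢTᵢ = 21.4×1.84×58.5 + 23.1×1.84×39.7 + 29.5×1.84×37.2 = 6010.1
Σ ṁᵢCp,ᵢ = 21.4×1.84 + 23.1×1.84 + 29.5×1.84 = 136.16
T_out = 6010.1 / 136.16 = 44.14 °C

T_out = 44.1 °C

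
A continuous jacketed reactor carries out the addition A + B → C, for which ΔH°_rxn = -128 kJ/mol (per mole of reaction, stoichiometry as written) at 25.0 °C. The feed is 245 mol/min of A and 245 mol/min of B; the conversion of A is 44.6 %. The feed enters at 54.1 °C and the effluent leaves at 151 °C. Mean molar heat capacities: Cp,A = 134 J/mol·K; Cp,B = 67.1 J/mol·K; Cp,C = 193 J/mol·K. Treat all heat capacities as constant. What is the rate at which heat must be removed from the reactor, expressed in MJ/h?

Extent of reaction ξ = 0.446 × 245 = 109.27 mol/min
Reaction term: ξ·ΔH°_rxn = 109.27 × -128 = -13987 kJ/min
Sensible, feed 54.1→25 °C: -1433.7 kJ/min
Outlet flows (mol/min): A 135.73, B 135.73, C 109.27
Sensible, products 25→151 °C: 6096.4 kJ/min
Q = ΔH = -9323.9 kJ/min = -155.4 kW
Heat removed = 559.43 MJ/h

Q_out = 559 MJ/h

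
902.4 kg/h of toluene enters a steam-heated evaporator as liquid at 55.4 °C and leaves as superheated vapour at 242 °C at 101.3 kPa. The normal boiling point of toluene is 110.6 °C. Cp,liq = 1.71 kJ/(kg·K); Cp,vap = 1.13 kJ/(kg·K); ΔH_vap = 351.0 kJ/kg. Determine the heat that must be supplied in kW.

liquid 55.4→110.6 °C: 94.392 kJ/kg
vaporisation at 110.6 °C: 351 kJ/kg
vapour 110.6→242 °C: 148.48 kJ/kg
Δh = 94.392 + 351 + 148.48 = 593.87 kJ/kg
Q = ṁ·Δh = 902.4 kg/h × 593.87 kJ/kg = 535910 kJ/h
|Q| = 148.86 kW

Q = 149 kW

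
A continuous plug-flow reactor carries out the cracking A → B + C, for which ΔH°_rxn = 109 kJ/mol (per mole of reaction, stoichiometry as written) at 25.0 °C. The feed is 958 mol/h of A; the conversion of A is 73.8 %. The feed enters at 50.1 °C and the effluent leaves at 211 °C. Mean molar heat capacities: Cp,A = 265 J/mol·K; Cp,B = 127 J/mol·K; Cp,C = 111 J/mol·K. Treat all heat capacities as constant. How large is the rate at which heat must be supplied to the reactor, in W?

Q_in = 31800 W

Extent of reaction ξ = 0.738 × 958 = 707 mol/h
Reaction term: ξ·ΔH°_rxn = 707 × 109 = 77063 kJ/h
Sensible, feed 50.1→25 °C: -6372.1 kJ/h
Outlet flows (mol/h): A 251, B 707, C 707
Sensible, products 25→211 °C: 43669 kJ/h
Q = ΔH = 114360 kJ/h = 31.767 kW
Heat supplied = 31767 W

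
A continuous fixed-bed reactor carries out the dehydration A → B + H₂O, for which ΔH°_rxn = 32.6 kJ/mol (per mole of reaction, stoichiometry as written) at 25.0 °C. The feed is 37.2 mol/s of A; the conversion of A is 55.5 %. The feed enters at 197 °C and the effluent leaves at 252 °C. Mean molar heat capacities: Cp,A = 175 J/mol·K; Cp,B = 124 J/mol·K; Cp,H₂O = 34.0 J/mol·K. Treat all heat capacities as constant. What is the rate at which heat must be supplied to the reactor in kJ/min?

Q_in = 57100 kJ/min

Extent of reaction ξ = 0.555 × 37.2 = 20.646 mol/s
Reaction term: ξ·ΔH°_rxn = 20.646 × 32.6 = 673.06 kJ/s
Sensible, feed 197→25 °C: -1119.7 kJ/s
Outlet flows (mol/s): A 16.554, B 20.646, H₂O 20.646
Sensible, products 25→252 °C: 1398.1 kJ/s
Q = ΔH = 951.44 kJ/s = 951.44 kW
Heat supplied = 57086 kJ/min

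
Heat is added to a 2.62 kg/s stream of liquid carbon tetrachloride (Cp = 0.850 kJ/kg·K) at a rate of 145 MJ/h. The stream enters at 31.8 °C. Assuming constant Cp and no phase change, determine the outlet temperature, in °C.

T_out = 49.9 °C

Q = 145 MJ/h = 40.278 kJ/s
ΔT = Q/(ṁ·Cp) = 40.278/(2.62×0.850) = 18.086 K
T_out = 31.8 + 18.086 = 49.886 °C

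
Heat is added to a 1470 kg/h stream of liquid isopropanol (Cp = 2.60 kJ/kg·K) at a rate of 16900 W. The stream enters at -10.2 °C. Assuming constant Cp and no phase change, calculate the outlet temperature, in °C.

T_out = 5.72 °C

Q = 16900 W = 60840 kJ/h
ΔT = Q/(ṁ·Cp) = 60840/(1470×2.60) = 15.918 K
T_out = -10.2 + 15.918 = 5.7184 °C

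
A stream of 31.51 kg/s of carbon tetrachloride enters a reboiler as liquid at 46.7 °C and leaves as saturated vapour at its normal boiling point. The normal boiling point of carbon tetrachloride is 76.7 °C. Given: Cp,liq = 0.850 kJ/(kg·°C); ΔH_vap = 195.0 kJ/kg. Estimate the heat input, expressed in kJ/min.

Q = 417000 kJ/min

liquid 46.7→76.7 °C: 25.5 kJ/kg
vaporisation at 76.7 °C: 195 kJ/kg
Δh = 25.5 + 195 = 220.5 kJ/kg
Q = ṁ·Δh = 31.51 kg/s × 220.5 kJ/kg = 6948 kJ/s
|Q| = 6948 kW = 416880 kJ/min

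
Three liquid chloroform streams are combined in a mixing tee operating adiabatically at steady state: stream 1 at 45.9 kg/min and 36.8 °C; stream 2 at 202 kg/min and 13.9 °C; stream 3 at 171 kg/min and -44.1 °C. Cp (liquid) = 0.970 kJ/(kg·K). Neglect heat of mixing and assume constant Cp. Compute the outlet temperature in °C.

T_out = -7.27 °C

Energy balance with Q = 0: Σ ṁᵢCp,ᵢ(T_out − Tᵢ) = 0
Σ ṁᵢCp,ᵢTᵢ = 45.9×0.970×36.8 + 202×0.970×13.9 + 171×0.970×-44.1 = -2952.9
Σ ṁᵢCp,ᵢ = 45.9×0.970 + 202×0.970 + 171×0.970 = 406.33
T_out = -2952.9 / 406.33 = -7.2671 °C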